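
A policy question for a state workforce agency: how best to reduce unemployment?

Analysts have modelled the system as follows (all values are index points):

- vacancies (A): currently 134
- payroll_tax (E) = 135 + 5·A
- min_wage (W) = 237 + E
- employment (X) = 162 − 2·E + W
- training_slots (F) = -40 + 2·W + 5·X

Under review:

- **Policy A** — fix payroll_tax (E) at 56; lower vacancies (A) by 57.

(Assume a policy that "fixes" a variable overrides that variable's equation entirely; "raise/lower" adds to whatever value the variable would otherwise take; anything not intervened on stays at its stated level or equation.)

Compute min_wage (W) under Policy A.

293

Policy A (E := 56, A − 57):
  A = 134 − 57 = 77
  E = 56
  W = 237 + 56 = 293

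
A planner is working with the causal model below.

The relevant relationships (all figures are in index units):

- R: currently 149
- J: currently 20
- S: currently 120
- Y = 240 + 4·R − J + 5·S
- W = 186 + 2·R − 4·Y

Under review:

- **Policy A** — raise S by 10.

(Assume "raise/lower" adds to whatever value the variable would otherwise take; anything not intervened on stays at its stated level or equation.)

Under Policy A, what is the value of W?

Policy A (S + 10):
  R = 149
  J = 20
  S = 120 + 10 = 130
  Y = 240 + 4·149 − 20 + 5·130 = 1466
  W = 186 + 2·149 − 4·1466 = -5380

-5380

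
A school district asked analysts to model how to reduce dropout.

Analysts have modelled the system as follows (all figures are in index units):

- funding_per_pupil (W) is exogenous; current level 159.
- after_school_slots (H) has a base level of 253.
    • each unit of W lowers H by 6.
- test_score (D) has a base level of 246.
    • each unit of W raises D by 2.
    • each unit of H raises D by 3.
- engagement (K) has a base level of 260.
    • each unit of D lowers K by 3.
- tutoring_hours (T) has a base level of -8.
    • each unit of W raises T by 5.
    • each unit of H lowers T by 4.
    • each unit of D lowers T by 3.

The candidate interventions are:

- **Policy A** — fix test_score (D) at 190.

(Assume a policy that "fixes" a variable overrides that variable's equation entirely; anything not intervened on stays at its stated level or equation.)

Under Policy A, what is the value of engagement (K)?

Policy A (D := 190):
  W = 159
  H = 253 − 6·159 = -701
  D = 190
  K = 260 − 3·190 = -310

-310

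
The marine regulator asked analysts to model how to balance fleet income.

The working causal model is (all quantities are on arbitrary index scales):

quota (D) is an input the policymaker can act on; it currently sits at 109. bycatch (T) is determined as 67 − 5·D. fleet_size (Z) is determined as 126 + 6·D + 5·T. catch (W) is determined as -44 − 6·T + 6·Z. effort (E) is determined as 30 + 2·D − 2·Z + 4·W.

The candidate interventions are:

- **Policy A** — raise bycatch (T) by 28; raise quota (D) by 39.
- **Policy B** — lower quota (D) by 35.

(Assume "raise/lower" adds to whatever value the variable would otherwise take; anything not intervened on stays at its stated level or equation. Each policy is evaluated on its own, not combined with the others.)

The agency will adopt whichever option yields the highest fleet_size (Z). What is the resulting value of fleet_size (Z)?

-945

Policy A (T + 28, D + 39):
  D = 109 + 39 = 148
  T = 67 − 5·148 (+28 from intervention) = -645
  Z = 126 + 6·148 + 5·(-645) = -2211
Policy B (D − 35):
  D = 109 − 35 = 74
  T = 67 − 5·74 = -303
  Z = 126 + 6·74 + 5·(-303) = -945
Comparing — Policy A: Z=-2211, Policy B: Z=-945. Highest is -945 (Policy B).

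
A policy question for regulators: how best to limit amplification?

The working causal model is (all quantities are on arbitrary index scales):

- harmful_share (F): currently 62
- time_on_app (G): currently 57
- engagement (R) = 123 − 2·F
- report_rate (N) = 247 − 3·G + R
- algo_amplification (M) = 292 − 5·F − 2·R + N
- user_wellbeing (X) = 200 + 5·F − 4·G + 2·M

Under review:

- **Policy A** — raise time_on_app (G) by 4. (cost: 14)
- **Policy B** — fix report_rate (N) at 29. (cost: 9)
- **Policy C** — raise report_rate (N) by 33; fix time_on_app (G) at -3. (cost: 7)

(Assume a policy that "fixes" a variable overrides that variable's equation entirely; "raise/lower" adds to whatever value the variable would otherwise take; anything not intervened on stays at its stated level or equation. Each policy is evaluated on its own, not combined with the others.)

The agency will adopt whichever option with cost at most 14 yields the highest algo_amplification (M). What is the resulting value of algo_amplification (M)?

272

Policy A (G + 4):
  F = 62
  G = 57 + 4 = 61
  R = 123 − 2·62 = -1
  N = 247 − 3·61 + (-1) = 63
  M = 292 − 5·62 − 2·(-1) + 63 = 47
Policy B (N := 29):
  F = 62
  G = 57
  R = 123 − 2·62 = -1
  N = 29
  M = 292 − 5·62 − 2·(-1) + 29 = 13
Policy C (N + 33, G := -3):
  F = 62
  G = -3
  R = 123 − 2·62 = -1
  N = 247 − 3·(-3) + (-1) (+33 from intervention) = 288
  M = 292 − 5·62 − 2·(-1) + 288 = 272
Comparing — Policy A: M=47, Policy B: M=13, Policy C: M=272. Highest is 272 (Policy C).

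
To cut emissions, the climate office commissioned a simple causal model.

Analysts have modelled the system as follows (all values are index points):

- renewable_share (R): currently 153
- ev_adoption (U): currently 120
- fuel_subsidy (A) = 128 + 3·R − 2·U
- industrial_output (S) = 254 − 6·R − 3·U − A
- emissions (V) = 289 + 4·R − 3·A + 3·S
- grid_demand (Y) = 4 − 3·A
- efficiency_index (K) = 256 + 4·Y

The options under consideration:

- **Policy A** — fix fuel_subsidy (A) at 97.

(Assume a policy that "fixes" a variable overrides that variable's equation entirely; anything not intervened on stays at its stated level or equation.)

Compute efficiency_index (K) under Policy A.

-892

Policy A (A := 97):
  R = 153
  U = 120
  A = 97
  Y = 4 − 3·97 = -287
  K = 256 + 4·(-287) = -892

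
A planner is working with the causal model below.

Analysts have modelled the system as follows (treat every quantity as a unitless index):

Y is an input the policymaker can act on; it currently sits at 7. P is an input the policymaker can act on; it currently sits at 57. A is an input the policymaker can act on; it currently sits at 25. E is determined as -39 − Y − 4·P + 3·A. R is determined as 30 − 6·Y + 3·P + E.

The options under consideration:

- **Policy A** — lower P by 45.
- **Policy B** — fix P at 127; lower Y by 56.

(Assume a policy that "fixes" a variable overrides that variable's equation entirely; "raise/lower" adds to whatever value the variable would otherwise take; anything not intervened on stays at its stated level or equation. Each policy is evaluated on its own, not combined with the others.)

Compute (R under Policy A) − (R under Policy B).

Policy A (P − 45):
  Y = 7
  P = 57 − 45 = 12
  A = 25
  E = -39 − 7 − 4·12 + 3·25 = -19
  R = 30 − 6·7 + 3·12 + (-19) = 5
Policy B (P := 127, Y − 56):
  Y = 7 − 56 = -49
  P = 127
  A = 25
  E = -39 − (-49) − 4·127 + 3·25 = -423
  R = 30 − 6·(-49) + 3·127 + (-423) = 282
R: 5 − 282 = -277

-277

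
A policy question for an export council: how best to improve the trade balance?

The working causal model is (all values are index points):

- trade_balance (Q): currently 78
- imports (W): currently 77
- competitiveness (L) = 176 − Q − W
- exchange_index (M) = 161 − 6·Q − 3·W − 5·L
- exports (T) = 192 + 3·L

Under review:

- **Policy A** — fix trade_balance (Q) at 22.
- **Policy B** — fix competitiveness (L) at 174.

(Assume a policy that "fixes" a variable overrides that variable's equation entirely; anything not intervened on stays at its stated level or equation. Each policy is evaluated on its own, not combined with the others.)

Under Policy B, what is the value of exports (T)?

714

Policy B (L := 174):
  Q = 78
  W = 77
  L = 174
  T = 192 + 3·174 = 714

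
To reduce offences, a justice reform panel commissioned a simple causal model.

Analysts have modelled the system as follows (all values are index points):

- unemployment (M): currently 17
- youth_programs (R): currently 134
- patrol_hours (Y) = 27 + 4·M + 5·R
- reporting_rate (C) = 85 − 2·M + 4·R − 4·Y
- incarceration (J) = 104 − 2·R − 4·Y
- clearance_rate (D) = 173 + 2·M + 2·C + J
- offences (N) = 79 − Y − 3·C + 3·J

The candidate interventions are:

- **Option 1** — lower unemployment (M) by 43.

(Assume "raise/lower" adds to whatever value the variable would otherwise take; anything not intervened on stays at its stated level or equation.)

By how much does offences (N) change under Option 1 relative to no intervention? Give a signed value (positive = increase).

-86

Baseline:
  M = 17
  R = 134
  Y = 27 + 4·17 + 5·134 = 765
  C = 85 − 2·17 + 4·134 − 4·765 = -2473
  J = 104 − 2·134 − 4·765 = -3224
  N = 79 − 765 − 3·(-2473) + 3·(-3224) = -2939
Option 1 (M − 43):
  M = 17 − 43 = -26
  R = 134
  Y = 27 + 4·(-26) + 5·134 = 593
  C = 85 − 2·(-26) + 4·134 − 4·593 = -1699
  J = 104 − 2·134 − 4·593 = -2536
  N = 79 − 593 − 3·(-1699) + 3·(-2536) = -3025
Change in N: -3025 − (-2939) = -86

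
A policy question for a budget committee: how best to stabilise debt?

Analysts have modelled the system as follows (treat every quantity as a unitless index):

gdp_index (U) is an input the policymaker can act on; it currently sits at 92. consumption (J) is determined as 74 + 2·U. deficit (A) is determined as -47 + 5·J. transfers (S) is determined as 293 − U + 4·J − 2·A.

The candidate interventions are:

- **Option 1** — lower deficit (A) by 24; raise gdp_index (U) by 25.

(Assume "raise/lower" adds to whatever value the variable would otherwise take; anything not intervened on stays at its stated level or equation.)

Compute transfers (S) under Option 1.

-1530

Option 1 (A − 24, U + 25):
  U = 92 + 25 = 117
  J = 74 + 2·117 = 308
  A = -47 + 5·308 (−24 from intervention) = 1469
  S = 293 − 117 + 4·308 − 2·1469 = -1530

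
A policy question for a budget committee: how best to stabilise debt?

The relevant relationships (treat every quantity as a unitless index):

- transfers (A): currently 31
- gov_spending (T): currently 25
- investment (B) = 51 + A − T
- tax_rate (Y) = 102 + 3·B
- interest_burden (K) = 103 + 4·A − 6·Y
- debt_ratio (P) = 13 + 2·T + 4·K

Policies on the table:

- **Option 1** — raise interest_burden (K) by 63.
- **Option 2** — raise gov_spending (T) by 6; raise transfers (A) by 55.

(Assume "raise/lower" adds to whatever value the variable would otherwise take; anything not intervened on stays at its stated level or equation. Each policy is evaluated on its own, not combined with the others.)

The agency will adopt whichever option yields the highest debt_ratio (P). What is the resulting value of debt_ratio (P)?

-5329

Option 1 (K + 63):
  A = 31
  T = 25
  B = 51 + 31 − 25 = 57
  Y = 102 + 3·57 = 273
  K = 103 + 4·31 − 6·273 (+63 from intervention) = -1348
  P = 13 + 2·25 + 4·(-1348) = -5329
Option 2 (T + 6, A + 55):
  A = 31 + 55 = 86
  T = 25 + 6 = 31
  B = 51 + 86 − 31 = 106
  Y = 102 + 3·106 = 420
  K = 103 + 4·86 − 6·420 = -2073
  P = 13 + 2·31 + 4·(-2073) = -8217
Comparing — Option 1: P=-5329, Option 2: P=-8217. Highest is -5329 (Option 1).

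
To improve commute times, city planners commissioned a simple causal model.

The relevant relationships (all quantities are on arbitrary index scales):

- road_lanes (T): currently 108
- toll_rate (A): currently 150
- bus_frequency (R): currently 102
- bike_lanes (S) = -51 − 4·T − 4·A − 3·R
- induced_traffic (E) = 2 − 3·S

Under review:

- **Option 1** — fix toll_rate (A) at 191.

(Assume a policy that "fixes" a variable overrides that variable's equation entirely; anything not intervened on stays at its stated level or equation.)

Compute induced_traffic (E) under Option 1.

4661

Option 1 (A := 191):
  T = 108
  A = 191
  R = 102
  S = -51 − 4·108 − 4·191 − 3·102 = -1553
  E = 2 − 3·(-1553) = 4661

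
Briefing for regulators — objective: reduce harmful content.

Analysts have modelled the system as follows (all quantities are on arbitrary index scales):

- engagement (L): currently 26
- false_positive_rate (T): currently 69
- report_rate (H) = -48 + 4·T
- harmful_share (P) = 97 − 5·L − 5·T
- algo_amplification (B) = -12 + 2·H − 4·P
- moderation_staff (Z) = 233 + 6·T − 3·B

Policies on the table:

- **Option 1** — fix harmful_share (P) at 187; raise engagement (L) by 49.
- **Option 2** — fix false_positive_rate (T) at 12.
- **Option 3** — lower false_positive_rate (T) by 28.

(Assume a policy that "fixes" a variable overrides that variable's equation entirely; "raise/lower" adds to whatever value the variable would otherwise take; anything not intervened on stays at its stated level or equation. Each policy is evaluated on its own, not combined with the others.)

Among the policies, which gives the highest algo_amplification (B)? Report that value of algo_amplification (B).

Option 1 (P := 187, L + 49):
  L = 26 + 49 = 75
  T = 69
  H = -48 + 4·69 = 228
  P = 187
  B = -12 + 2·228 − 4·187 = -304
Option 2 (T := 12):
  L = 26
  T = 12
  H = -48 + 4·12 = 0
  P = 97 − 5·26 − 5·12 = -93
  B = -12 + 2·0 − 4·(-93) = 360
Option 3 (T − 28):
  L = 26
  T = 69 − 28 = 41
  H = -48 + 4·41 = 116
  P = 97 − 5·26 − 5·41 = -238
  B = -12 + 2·116 − 4·(-238) = 1172
Comparing — Option 1: B=-304, Option 2: B=360, Option 3: B=1172. Highest is 1172 (Option 3).

1172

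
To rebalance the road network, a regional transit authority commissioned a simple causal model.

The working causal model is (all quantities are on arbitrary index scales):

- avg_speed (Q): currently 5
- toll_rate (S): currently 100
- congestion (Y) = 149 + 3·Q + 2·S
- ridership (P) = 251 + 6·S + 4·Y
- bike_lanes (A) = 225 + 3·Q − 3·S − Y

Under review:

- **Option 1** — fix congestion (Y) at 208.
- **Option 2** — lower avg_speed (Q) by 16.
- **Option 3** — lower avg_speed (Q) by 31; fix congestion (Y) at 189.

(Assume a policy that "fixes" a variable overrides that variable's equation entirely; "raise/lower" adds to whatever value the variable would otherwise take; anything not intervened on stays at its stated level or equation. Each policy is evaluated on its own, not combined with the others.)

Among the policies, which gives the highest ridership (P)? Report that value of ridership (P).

2115

Option 1 (Y := 208):
  Q = 5
  S = 100
  Y = 208
  P = 251 + 6·100 + 4·208 = 1683
Option 2 (Q − 16):
  Q = 5 − 16 = -11
  S = 100
  Y = 149 + 3·(-11) + 2·100 = 316
  P = 251 + 6·100 + 4·316 = 2115
Option 3 (Q − 31, Y := 189):
  Q = 5 − 31 = -26
  S = 100
  Y = 189
  P = 251 + 6·100 + 4·189 = 1607
Comparing — Option 1: P=1683, Option 2: P=2115, Option 3: P=1607. Highest is 2115 (Option 2).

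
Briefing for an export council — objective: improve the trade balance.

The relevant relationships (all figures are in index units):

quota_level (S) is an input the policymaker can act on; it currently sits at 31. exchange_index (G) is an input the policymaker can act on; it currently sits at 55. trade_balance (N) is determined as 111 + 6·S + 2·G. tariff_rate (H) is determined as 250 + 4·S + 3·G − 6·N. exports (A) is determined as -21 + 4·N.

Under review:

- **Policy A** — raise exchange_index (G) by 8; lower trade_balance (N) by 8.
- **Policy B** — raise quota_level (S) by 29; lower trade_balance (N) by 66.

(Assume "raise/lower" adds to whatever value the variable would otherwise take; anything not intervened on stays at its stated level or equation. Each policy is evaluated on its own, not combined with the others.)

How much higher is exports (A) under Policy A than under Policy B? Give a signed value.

Policy A (G + 8, N − 8):
  S = 31
  G = 55 + 8 = 63
  N = 111 + 6·31 + 2·63 (−8 from intervention) = 415
  A = -21 + 4·415 = 1639
Policy B (S + 29, N − 66):
  S = 31 + 29 = 60
  G = 55
  N = 111 + 6·60 + 2·55 (−66 from intervention) = 515
  A = -21 + 4·515 = 2039
A: 1639 − 2039 = -400

-400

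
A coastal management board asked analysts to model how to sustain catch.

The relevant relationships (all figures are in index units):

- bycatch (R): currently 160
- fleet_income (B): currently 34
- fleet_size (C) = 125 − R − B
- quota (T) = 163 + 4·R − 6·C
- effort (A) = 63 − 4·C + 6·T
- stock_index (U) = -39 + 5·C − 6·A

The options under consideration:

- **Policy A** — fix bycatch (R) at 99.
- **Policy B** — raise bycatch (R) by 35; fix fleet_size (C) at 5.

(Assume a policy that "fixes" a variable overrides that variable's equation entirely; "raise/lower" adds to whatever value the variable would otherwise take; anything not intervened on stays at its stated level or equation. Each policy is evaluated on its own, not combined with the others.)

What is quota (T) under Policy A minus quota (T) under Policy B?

-306

Policy A (R := 99):
  R = 99
  B = 34
  C = 125 − 99 − 34 = -8
  T = 163 + 4·99 − 6·(-8) = 607
Policy B (R + 35, C := 5):
  R = 160 + 35 = 195
  B = 34
  C = 5
  T = 163 + 4·195 − 6·5 = 913
T: 607 − 913 = -306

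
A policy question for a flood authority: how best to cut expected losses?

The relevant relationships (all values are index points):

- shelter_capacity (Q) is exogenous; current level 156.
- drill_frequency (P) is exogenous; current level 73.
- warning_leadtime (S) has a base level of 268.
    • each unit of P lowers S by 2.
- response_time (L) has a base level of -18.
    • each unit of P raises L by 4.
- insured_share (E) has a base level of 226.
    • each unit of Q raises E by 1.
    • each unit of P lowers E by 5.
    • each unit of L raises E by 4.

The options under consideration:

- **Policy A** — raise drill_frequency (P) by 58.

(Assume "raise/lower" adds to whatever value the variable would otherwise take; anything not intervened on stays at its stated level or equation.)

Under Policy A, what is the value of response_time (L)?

506

Policy A (P + 58):
  P = 73 + 58 = 131
  L = -18 + 4·131 = 506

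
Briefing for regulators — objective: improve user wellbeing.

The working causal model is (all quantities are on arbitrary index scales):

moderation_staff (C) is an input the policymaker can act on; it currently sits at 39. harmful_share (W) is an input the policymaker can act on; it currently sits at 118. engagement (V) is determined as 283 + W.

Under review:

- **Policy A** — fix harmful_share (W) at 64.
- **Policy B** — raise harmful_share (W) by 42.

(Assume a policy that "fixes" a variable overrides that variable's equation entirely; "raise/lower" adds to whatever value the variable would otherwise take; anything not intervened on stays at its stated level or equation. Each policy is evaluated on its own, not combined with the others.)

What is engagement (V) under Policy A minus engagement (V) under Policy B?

Policy A (W := 64):
  W = 64
  V = 283 + 64 = 347
Policy B (W + 42):
  W = 118 + 42 = 160
  V = 283 + 160 = 443
V: 347 − 443 = -96

-96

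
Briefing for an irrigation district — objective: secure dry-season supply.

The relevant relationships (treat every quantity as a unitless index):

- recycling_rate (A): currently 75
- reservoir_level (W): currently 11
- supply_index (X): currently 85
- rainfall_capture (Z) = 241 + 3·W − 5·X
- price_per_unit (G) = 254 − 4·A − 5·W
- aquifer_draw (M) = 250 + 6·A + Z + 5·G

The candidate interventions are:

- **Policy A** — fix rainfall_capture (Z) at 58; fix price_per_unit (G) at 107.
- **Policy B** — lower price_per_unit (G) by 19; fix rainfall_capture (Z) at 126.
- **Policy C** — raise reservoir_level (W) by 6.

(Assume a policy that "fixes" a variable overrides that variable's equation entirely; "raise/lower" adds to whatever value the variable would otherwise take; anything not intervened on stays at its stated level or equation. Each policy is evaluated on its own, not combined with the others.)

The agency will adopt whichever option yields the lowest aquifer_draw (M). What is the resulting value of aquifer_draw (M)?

Policy A (Z := 58, G := 107):
  A = 75
  W = 11
  X = 85
  Z = 58
  G = 107
  M = 250 + 6·75 + 58 + 5·107 = 1293
Policy B (G − 19, Z := 126):
  A = 75
  W = 11
  X = 85
  Z = 126
  G = 254 − 4·75 − 5·11 (−19 from intervention) = -120
  M = 250 + 6·75 + 126 + 5·(-120) = 226
Policy C (W + 6):
  A = 75
  W = 11 + 6 = 17
  X = 85
  Z = 241 + 3·17 − 5·85 = -133
  G = 254 − 4·75 − 5·17 = -131
  M = 250 + 6·75 + (-133) + 5·(-131) = -88
Comparing — Policy A: M=1293, Policy B: M=226, Policy C: M=-88. Lowest is -88 (Policy C).

-88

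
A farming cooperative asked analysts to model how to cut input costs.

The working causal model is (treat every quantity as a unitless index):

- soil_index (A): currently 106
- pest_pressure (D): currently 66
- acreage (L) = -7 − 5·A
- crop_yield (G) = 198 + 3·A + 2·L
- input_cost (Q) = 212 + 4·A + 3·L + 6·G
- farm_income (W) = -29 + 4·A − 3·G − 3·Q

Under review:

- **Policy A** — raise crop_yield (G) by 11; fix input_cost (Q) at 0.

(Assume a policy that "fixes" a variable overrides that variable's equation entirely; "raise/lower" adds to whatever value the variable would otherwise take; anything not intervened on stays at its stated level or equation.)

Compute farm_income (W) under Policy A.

2036

Policy A (G + 11, Q := 0):
  A = 106
  L = -7 − 5·106 = -537
  G = 198 + 3·106 + 2·(-537) (+11 from intervention) = -547
  Q = 0
  W = -29 + 4·106 − 3·(-547) − 3·0 = 2036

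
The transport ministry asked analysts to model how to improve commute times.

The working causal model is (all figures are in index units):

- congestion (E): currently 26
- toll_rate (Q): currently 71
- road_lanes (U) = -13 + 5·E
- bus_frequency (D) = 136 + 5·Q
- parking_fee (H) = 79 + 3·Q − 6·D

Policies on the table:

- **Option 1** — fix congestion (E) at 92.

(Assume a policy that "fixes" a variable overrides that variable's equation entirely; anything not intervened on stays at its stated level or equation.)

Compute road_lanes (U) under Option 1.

Option 1 (E := 92):
  E = 92
  U = -13 + 5·92 = 447

447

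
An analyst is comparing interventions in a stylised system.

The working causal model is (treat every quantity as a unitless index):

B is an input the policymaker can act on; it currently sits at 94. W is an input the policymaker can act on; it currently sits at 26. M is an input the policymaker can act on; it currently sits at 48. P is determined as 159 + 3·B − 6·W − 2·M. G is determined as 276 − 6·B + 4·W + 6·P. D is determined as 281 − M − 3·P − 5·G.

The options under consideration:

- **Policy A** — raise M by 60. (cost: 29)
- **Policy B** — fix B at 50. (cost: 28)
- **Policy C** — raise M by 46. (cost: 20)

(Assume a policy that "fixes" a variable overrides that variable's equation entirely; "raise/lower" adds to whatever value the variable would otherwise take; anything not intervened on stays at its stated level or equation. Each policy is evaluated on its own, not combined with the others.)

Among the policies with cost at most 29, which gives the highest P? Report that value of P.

Policy A (M + 60):
  B = 94
  W = 26
  M = 48 + 60 = 108
  P = 159 + 3·94 − 6·26 − 2·108 = 69
Policy B (B := 50):
  B = 50
  W = 26
  M = 48
  P = 159 + 3·50 − 6·26 − 2·48 = 57
Policy C (M + 46):
  B = 94
  W = 26
  M = 48 + 46 = 94
  P = 159 + 3·94 − 6·26 − 2·94 = 97
Comparing — Policy A: P=69, Policy B: P=57, Policy C: P=97. Highest is 97 (Policy C).

97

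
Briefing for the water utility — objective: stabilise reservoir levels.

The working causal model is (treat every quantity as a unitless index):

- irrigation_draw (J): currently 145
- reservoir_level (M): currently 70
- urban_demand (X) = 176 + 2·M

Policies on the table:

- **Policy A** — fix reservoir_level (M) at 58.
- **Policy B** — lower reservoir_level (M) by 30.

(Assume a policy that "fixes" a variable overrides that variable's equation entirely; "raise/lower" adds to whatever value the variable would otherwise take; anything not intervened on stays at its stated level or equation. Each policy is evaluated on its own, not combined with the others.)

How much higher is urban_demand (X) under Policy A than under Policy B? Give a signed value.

36

Policy A (M := 58):
  M = 58
  X = 176 + 2·58 = 292
Policy B (M − 30):
  M = 70 − 30 = 40
  X = 176 + 2·40 = 256
X: 292 − 256 = 36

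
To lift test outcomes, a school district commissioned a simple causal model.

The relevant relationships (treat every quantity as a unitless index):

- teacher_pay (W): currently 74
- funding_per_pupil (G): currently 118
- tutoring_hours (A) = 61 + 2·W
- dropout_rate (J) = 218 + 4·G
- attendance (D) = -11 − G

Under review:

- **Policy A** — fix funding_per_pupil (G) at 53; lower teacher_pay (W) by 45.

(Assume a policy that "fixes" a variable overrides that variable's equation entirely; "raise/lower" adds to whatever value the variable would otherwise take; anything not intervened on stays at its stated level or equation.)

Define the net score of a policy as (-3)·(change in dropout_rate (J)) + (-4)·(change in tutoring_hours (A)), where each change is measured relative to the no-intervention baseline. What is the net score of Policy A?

1140

Baseline:
  W = 74
  G = 118
  A = 61 + 2·74 = 209
  J = 218 + 4·118 = 690
Policy A (G := 53, W − 45):
  W = 74 − 45 = 29
  G = 53
  A = 61 + 2·29 = 119
  J = 218 + 4·53 = 430
ΔJ = 430 − 690 = -260; ΔA = 119 − 209 = -90
Score = (-3)·(-260) + (-4)·(-90) = 1140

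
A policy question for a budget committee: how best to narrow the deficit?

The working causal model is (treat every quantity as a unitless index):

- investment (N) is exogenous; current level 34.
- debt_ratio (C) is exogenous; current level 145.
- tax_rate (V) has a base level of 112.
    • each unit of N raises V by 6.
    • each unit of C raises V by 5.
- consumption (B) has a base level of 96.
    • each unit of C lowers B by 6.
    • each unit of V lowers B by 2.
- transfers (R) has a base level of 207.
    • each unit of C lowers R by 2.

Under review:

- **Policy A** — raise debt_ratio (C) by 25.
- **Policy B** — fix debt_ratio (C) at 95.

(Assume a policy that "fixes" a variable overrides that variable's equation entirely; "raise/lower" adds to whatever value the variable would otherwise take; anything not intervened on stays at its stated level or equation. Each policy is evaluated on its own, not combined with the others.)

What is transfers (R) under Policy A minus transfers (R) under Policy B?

Policy A (C + 25):
  C = 145 + 25 = 170
  R = 207 − 2·170 = -133
Policy B (C := 95):
  C = 95
  R = 207 − 2·95 = 17
R: -133 − 17 = -150

-150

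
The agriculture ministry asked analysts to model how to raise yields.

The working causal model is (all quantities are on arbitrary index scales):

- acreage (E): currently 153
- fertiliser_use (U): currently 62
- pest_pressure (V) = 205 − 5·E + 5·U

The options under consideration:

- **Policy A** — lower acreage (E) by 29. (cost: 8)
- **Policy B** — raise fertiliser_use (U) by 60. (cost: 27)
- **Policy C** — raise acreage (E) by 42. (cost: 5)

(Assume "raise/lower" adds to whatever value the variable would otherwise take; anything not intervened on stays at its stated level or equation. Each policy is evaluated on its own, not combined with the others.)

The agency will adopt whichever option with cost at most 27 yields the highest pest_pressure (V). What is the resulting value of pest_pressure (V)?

50

Policy A (E − 29):
  E = 153 − 29 = 124
  U = 62
  V = 205 − 5·124 + 5·62 = -105
Policy B (U + 60):
  E = 153
  U = 62 + 60 = 122
  V = 205 − 5·153 + 5·122 = 50
Policy C (E + 42):
  E = 153 + 42 = 195
  U = 62
  V = 205 − 5·195 + 5·62 = -460
Comparing — Policy A: V=-105, Policy B: V=50, Policy C: V=-460. Highest is 50 (Policy B).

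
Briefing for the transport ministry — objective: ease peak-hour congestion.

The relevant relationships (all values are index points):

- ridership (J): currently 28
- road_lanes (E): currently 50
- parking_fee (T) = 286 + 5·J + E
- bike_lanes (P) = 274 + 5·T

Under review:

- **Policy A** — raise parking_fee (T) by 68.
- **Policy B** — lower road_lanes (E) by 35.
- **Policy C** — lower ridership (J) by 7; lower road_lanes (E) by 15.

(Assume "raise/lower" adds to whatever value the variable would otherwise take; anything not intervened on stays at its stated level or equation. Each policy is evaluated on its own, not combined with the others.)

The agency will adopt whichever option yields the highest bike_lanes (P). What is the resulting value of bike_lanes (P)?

2994

Policy A (T + 68):
  J = 28
  E = 50
  T = 286 + 5·28 + 50 (+68 from intervention) = 544
  P = 274 + 5·544 = 2994
Policy B (E − 35):
  J = 28
  E = 50 − 35 = 15
  T = 286 + 5·28 + 15 = 441
  P = 274 + 5·441 = 2479
Policy C (J − 7, E − 15):
  J = 28 − 7 = 21
  E = 50 − 15 = 35
  T = 286 + 5·21 + 35 = 426
  P = 274 + 5·426 = 2404
Comparing — Policy A: P=2994, Policy B: P=2479, Policy C: P=2404. Highest is 2994 (Policy A).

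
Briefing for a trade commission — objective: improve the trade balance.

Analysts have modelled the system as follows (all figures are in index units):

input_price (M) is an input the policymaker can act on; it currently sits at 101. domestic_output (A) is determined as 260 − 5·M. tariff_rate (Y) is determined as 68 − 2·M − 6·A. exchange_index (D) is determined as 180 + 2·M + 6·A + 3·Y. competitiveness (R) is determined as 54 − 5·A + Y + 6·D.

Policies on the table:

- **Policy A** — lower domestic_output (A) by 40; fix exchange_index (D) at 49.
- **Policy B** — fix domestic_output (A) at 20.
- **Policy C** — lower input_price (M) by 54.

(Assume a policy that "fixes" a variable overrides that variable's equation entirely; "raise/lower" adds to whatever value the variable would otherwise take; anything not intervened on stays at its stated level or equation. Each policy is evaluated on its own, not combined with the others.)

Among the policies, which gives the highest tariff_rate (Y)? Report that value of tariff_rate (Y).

Policy A (A − 40, D := 49):
  M = 101
  A = 260 − 5·101 (−40 from intervention) = -285
  Y = 68 − 2·101 − 6·(-285) = 1576
Policy B (A := 20):
  M = 101
  A = 20
  Y = 68 − 2·101 − 6·20 = -254
Policy C (M − 54):
  M = 101 − 54 = 47
  A = 260 − 5·47 = 25
  Y = 68 − 2·47 − 6·25 = -176
Comparing — Policy A: Y=1576, Policy B: Y=-254, Policy C: Y=-176. Highest is 1576 (Policy A).

1576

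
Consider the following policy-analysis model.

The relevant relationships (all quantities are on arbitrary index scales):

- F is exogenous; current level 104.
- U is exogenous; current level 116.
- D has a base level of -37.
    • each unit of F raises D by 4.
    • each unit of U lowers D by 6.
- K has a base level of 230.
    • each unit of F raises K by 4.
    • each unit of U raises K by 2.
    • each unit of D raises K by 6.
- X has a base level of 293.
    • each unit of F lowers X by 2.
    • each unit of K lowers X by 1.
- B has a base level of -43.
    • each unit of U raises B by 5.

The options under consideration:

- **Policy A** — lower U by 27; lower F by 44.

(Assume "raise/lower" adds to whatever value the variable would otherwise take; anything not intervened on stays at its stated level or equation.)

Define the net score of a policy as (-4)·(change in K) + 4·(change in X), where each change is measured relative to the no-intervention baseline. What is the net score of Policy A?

Baseline:
  F = 104
  U = 116
  D = -37 + 4·104 − 6·116 = -317
  K = 230 + 4·104 + 2·116 + 6·(-317) = -1024
  X = 293 − 2·104 − (-1024) = 1109
Policy A (U − 27, F − 44):
  F = 104 − 44 = 60
  U = 116 − 27 = 89
  D = -37 + 4·60 − 6·89 = -331
  K = 230 + 4·60 + 2·89 + 6·(-331) = -1338
  X = 293 − 2·60 − (-1338) = 1511
ΔK = -1338 − (-1024) = -314; ΔX = 1511 − 1109 = 402
Score = (-4)·(-314) + 4·402 = 2864

2864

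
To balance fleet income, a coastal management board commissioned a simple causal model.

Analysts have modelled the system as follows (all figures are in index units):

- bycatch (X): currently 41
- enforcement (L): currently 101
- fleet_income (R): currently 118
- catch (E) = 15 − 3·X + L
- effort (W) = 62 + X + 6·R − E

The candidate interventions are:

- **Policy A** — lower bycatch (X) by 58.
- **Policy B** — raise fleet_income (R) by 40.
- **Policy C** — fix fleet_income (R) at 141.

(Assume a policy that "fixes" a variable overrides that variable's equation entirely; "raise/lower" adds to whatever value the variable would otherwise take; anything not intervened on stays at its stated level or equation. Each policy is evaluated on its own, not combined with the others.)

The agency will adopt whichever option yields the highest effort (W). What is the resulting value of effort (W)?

1058

Policy A (X − 58):
  X = 41 − 58 = -17
  L = 101
  R = 118
  E = 15 − 3·(-17) + 101 = 167
  W = 62 + (-17) + 6·118 − 167 = 586
Policy B (R + 40):
  X = 41
  L = 101
  R = 118 + 40 = 158
  E = 15 − 3·41 + 101 = -7
  W = 62 + 41 + 6·158 − (-7) = 1058
Policy C (R := 141):
  X = 41
  L = 101
  R = 141
  E = 15 − 3·41 + 101 = -7
  W = 62 + 41 + 6·141 − (-7) = 956
Comparing — Policy A: W=586, Policy B: W=1058, Policy C: W=956. Highest is 1058 (Policy B).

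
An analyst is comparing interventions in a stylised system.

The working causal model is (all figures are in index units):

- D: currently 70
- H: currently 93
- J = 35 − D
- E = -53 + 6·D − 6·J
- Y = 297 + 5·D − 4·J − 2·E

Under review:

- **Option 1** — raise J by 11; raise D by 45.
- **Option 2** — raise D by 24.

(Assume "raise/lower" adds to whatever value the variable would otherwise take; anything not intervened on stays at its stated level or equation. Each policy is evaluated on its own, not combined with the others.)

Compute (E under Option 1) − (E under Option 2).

186

Option 1 (J + 11, D + 45):
  D = 70 + 45 = 115
  J = 35 − 115 (+11 from intervention) = -69
  E = -53 + 6·115 − 6·(-69) = 1051
Option 2 (D + 24):
  D = 70 + 24 = 94
  J = 35 − 94 = -59
  E = -53 + 6·94 − 6·(-59) = 865
E: 1051 − 865 = 186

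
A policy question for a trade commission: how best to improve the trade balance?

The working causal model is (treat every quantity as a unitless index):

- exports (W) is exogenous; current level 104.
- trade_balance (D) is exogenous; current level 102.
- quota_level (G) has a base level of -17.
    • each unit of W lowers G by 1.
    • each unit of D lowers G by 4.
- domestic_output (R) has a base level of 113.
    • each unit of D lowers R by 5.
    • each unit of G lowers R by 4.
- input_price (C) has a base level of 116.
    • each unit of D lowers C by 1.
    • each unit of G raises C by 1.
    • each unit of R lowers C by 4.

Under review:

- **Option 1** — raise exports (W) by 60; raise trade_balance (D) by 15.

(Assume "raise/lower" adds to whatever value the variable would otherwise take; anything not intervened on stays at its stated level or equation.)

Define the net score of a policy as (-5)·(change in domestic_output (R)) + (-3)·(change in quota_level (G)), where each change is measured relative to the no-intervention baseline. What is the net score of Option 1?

-1665

Baseline:
  W = 104
  D = 102
  G = -17 − 104 − 4·102 = -529
  R = 113 − 5·102 − 4·(-529) = 1719
Option 1 (W + 60, D + 15):
  W = 104 + 60 = 164
  D = 102 + 15 = 117
  G = -17 − 164 − 4·117 = -649
  R = 113 − 5·117 − 4·(-649) = 2124
ΔR = 2124 − 1719 = 405; ΔG = -649 − (-529) = -120
Score = (-5)·405 + (-3)·(-120) = -1665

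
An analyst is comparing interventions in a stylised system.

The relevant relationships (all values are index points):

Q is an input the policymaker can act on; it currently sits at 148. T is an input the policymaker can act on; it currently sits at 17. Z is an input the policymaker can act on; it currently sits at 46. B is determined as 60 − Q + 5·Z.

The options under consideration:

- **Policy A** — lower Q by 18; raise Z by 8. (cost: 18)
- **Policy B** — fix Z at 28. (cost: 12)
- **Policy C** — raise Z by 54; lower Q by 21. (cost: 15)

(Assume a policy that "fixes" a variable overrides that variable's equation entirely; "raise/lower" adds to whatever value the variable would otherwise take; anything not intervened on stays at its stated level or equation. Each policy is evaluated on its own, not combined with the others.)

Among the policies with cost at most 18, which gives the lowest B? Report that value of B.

52

Policy A (Q − 18, Z + 8):
  Q = 148 − 18 = 130
  Z = 46 + 8 = 54
  B = 60 − 130 + 5·54 = 200
Policy B (Z := 28):
  Q = 148
  Z = 28
  B = 60 − 148 + 5·28 = 52
Policy C (Z + 54, Q − 21):
  Q = 148 − 21 = 127
  Z = 46 + 54 = 100
  B = 60 − 127 + 5·100 = 433
Comparing — Policy A: B=200, Policy B: B=52, Policy C: B=433. Lowest is 52 (Policy B).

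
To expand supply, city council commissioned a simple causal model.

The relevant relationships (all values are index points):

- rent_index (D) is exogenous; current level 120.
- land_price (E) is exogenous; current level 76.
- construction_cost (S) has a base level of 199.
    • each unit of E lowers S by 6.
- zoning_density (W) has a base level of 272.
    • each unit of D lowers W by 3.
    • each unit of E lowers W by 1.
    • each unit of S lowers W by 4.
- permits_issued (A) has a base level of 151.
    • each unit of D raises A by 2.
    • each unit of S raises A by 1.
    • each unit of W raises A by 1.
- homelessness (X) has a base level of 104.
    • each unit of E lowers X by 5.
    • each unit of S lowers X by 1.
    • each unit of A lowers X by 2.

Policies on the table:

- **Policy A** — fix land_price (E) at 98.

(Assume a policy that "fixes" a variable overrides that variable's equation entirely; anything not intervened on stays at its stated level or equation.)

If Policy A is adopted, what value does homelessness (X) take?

Policy A (E := 98):
  D = 120
  E = 98
  S = 199 − 6·98 = -389
  W = 272 − 3·120 − 98 − 4·(-389) = 1370
  A = 151 + 2·120 + (-389) + 1370 = 1372
  X = 104 − 5·98 − (-389) − 2·1372 = -2741

-2741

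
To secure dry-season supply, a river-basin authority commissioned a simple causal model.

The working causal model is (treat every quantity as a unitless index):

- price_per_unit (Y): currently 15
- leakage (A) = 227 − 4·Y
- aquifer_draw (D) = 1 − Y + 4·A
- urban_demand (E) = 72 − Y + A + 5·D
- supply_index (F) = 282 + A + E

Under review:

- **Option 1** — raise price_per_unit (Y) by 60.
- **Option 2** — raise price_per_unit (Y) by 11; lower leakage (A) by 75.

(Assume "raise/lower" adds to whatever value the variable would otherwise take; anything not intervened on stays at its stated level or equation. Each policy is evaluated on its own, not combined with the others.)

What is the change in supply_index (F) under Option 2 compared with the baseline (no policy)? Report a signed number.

-2684

Baseline:
  Y = 15
  A = 227 − 4·15 = 167
  D = 1 − 15 + 4·167 = 654
  E = 72 − 15 + 167 + 5·654 = 3494
  F = 282 + 167 + 3494 = 3943
Option 2 (Y + 11, A − 75):
  Y = 15 + 11 = 26
  A = 227 − 4·26 (−75 from intervention) = 48
  D = 1 − 26 + 4·48 = 167
  E = 72 − 26 + 48 + 5·167 = 929
  F = 282 + 48 + 929 = 1259
Change in F: 1259 − 3943 = -2684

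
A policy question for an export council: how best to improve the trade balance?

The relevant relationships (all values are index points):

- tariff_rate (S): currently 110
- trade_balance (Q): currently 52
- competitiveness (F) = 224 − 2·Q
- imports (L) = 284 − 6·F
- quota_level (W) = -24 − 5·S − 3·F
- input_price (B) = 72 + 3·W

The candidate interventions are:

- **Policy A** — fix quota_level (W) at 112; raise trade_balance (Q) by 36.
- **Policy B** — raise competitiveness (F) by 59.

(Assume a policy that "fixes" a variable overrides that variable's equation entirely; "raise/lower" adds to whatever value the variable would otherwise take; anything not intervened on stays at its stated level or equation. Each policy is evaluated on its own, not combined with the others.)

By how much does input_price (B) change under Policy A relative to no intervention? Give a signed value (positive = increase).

Baseline:
  S = 110
  Q = 52
  F = 224 − 2·52 = 120
  W = -24 − 5·110 − 3·120 = -934
  B = 72 + 3·(-934) = -2730
Policy A (W := 112, Q + 36):
  S = 110
  Q = 52 + 36 = 88
  F = 224 − 2·88 = 48
  W = 112
  B = 72 + 3·112 = 408
Change in B: 408 − (-2730) = 3138

3138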